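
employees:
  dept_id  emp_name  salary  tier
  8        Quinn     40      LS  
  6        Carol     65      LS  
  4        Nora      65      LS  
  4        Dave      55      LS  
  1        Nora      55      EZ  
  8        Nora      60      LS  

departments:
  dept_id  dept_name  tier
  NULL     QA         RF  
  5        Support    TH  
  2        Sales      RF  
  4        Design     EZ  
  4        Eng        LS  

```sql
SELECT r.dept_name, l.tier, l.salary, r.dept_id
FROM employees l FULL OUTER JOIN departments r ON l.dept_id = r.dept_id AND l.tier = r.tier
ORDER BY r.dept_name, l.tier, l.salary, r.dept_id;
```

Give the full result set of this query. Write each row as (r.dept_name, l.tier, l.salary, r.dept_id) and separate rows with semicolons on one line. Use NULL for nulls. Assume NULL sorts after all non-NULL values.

FULL OUTER JOIN keeps every row from both sides; unmatched rows get NULL for the other side's columns.
Matching on l.dept_id = r.dept_id AND l.tier = r.tier. A NULL in a compared column never satisfies the condition.
- l (dept_id=8, tier=LS) has no partner → padded with NULL.
- l (dept_id=6, tier=LS) has no partner → padded with NULL.
- l (dept_id=4, tier=LS) pairs with 1 row(s) of r.
- l (dept_id=4, tier=LS) pairs with 1 row(s) of r.
- l (dept_id=1, tier=EZ) has no partner → padded with NULL.
- l (dept_id=8, tier=LS) has no partner → padded with NULL.
- plus 4 unmatched r row(s), each kept with NULL l columns.
After projecting and ordering:
r.dept_name | l.tier | l.salary | r.dept_id
Design | NULL | NULL | 4
Eng | LS | 55 | 4
Eng | LS | 65 | 4
QA | NULL | NULL | NULL
Sales | NULL | NULL | 2
Support | NULL | NULL | 5
NULL | EZ | 55 | NULL
NULL | LS | 40 | NULL
NULL | LS | 60 | NULL
NULL | LS | 65 | NULL

(Design, NULL, NULL, 4); (Eng, LS, 55, 4); (Eng, LS, 65, 4); (QA, NULL, NULL, NULL); (Sales, NULL, NULL, 2); (Support, NULL, NULL, 5); (NULL, EZ, 55, NULL); (NULL, LS, 40, NULL); (NULL, LS, 60, NULL); (NULL, LS, 65, NULL)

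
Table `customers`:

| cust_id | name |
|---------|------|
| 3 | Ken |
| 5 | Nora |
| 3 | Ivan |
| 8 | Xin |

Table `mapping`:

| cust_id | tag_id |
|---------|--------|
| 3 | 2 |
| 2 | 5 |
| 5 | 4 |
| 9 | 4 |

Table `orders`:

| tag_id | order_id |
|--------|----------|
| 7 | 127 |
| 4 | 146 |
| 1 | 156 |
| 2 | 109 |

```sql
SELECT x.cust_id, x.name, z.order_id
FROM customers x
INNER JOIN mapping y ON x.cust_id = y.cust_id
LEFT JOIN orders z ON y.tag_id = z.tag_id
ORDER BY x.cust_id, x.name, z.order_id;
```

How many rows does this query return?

Step 1 — x INNER JOIN y on cust_id → 3 row(s).
Then LEFT JOIN `orders z` on tag_id: each of those 3 rows is kept; rows whose y.tag_id has no match in z get NULL for z's columns.
Result: 3 row(s).

3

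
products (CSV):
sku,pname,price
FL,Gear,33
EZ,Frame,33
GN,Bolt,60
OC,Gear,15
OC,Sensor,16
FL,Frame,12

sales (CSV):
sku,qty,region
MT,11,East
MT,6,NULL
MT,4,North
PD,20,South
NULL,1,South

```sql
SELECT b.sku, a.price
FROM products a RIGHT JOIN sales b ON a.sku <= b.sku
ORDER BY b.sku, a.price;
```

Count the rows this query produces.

19

RIGHT JOIN keeps every row from `sales`; unmatched rows get NULL for `products`'s columns.
Matching on a.sku <= b.sku. A NULL in a compared column never satisfies the condition.
- a[0] sku=FL → 4 match(es) in b → 4 row(s).
- a[1] sku=EZ → 4 match(es) in b → 4 row(s).
- a[2] sku=GN → 4 match(es) in b → 4 row(s).
- a[3] sku=OC → 1 match(es) in b → 1 row(s).
- a[4] sku=OC → 1 match(es) in b → 1 row(s).
- a[5] sku=FL → 4 match(es) in b → 4 row(s).
- 1 b row(s) had no a match → kept, a columns NULL.
Total: 18 matched + 1 padded = 19 rows.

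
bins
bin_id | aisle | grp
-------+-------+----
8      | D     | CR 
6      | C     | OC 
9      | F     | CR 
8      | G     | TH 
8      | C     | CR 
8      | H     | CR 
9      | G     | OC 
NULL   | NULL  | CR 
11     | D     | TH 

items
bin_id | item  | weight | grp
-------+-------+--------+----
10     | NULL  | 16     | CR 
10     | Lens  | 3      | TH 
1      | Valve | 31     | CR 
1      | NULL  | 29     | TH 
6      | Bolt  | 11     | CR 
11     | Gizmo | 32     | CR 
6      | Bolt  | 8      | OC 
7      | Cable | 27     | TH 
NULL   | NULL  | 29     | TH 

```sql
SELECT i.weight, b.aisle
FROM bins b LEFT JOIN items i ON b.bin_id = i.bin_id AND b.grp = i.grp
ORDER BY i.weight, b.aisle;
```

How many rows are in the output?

9

LEFT JOIN keeps every row from `bins`; unmatched rows get NULL for `items`'s columns.
Matching on b.bin_id = i.bin_id AND b.grp = i.grp. A NULL in a compared column never satisfies the condition.
- b (bin_id=8, grp=CR) has no partner → padded with NULL.
- b (bin_id=6, grp=OC) pairs with 1 row(s) of i.
- b (bin_id=9, grp=CR) has no partner → padded with NULL.
- b (bin_id=8, grp=TH) has no partner → padded with NULL.
- b (bin_id=8, grp=CR) has no partner → padded with NULL.
- b (bin_id=8, grp=CR) has no partner → padded with NULL.
- b (bin_id=9, grp=OC) has no partner → padded with NULL.
- b (bin_id=NULL, grp=CR) has no partner → padded with NULL.
- b (bin_id=11, grp=TH) has no partner → padded with NULL.
Total: 1 matched + 8 padded = 9 rows.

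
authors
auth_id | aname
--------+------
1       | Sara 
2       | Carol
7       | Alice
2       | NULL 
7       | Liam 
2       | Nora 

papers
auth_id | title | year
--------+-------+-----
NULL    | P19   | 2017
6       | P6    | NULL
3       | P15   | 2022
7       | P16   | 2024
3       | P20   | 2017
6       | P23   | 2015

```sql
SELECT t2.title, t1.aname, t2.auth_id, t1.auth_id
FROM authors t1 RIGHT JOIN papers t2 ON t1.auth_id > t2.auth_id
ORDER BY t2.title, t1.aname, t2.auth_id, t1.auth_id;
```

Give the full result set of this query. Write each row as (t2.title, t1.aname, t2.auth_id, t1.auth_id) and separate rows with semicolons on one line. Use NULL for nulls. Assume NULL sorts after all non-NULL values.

(P15, Alice, 3, 7); (P15, Liam, 3, 7); (P16, NULL, 7, NULL); (P19, NULL, NULL, NULL); (P20, Alice, 3, 7); (P20, Liam, 3, 7); (P23, Alice, 6, 7); (P23, Liam, 6, 7); (P6, Alice, 6, 7); (P6, Liam, 6, 7)

RIGHT JOIN keeps every row from `papers`; unmatched rows get NULL for `authors`'s columns.
Matching on t1.auth_id > t2.auth_id. A NULL in a compared column never satisfies the condition.
- t1 (auth_id=1) has no partner in t2.
- t1 (auth_id=2) has no partner in t2.
- t1 (auth_id=7) pairs with 4 row(s) of t2.
- t1 (auth_id=2) has no partner in t2.
- t1 (auth_id=7) pairs with 4 row(s) of t2.
- t1 (auth_id=2) has no partner in t2.
- 2 row(s) from t2 found no t1 partner → padded with NULL.
After projecting and ordering:
t2.title | t1.aname | t2.auth_id | t1.auth_id
P15 | Alice | 3 | 7
P15 | Liam | 3 | 7
P16 | NULL | 7 | NULL
P19 | NULL | NULL | NULL
P20 | Alice | 3 | 7
P20 | Liam | 3 | 7
P23 | Alice | 6 | 7
P23 | Liam | 6 | 7
P6 | Alice | 6 | 7
P6 | Liam | 6 | 7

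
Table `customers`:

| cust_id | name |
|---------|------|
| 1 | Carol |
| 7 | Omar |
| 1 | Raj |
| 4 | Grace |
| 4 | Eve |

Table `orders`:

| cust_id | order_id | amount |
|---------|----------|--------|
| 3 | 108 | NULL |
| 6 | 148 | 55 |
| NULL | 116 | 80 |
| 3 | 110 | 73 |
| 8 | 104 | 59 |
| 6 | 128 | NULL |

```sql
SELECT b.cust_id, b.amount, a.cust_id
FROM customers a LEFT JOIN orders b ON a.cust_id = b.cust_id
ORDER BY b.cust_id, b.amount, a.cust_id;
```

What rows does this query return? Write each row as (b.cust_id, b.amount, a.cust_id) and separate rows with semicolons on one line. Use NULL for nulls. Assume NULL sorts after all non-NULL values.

(NULL, NULL, 1); (NULL, NULL, 1); (NULL, NULL, 4); (NULL, NULL, 4); (NULL, NULL, 7)

LEFT JOIN keeps every row from `customers`; unmatched rows get NULL for `orders`'s columns.
Matching on a.cust_id = b.cust_id. A NULL in a compared column never satisfies the condition.
- a (cust_id=1) has no partner → padded with NULL.
- a (cust_id=7) has no partner → padded with NULL.
- a (cust_id=1) has no partner → padded with NULL.
- a (cust_id=4) has no partner → padded with NULL.
- a (cust_id=4) has no partner → padded with NULL.
After projecting and ordering:
b.cust_id | b.amount | a.cust_id
NULL | NULL | 1
NULL | NULL | 1
NULL | NULL | 4
NULL | NULL | 4
NULL | NULL | 7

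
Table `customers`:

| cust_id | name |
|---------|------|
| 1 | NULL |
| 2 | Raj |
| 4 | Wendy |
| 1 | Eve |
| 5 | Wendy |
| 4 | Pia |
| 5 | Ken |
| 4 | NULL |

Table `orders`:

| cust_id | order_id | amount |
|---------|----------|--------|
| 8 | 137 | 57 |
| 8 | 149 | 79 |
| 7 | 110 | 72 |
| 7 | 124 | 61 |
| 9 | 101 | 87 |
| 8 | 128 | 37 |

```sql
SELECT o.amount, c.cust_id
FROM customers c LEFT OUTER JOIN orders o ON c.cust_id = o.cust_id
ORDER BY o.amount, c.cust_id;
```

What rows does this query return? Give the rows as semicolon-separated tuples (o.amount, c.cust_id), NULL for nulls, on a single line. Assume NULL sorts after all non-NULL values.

(NULL, 1); (NULL, 1); (NULL, 2); (NULL, 4); (NULL, 4); (NULL, 4); (NULL, 5); (NULL, 5)

LEFT JOIN keeps every row from `customers`; unmatched rows get NULL for `orders`'s columns.
Matching on c.cust_id = o.cust_id.
- c (cust_id=1) has no partner → padded with NULL.
- c (cust_id=2) has no partner → padded with NULL.
- c (cust_id=4) has no partner → padded with NULL.
- c (cust_id=1) has no partner → padded with NULL.
- c (cust_id=5) has no partner → padded with NULL.
- c (cust_id=4) has no partner → padded with NULL.
- c (cust_id=5) has no partner → padded with NULL.
- c (cust_id=4) has no partner → padded with NULL.
After projecting and ordering:
o.amount | c.cust_id
NULL | 1
NULL | 1
NULL | 2
NULL | 4
NULL | 4
NULL | 4
NULL | 5
NULL | 5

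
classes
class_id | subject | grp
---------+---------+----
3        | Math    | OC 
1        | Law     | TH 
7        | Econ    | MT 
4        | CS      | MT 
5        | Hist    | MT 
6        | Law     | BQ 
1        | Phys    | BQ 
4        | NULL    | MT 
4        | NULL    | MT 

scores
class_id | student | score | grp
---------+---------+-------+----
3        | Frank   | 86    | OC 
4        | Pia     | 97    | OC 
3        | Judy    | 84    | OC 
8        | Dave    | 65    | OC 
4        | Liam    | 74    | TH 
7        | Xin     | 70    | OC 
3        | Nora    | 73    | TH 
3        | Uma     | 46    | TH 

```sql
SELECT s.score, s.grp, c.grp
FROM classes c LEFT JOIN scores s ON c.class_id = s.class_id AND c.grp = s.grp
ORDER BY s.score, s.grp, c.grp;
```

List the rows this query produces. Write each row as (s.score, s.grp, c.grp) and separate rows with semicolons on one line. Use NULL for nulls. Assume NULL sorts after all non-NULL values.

(84, OC, OC); (86, OC, OC); (NULL, NULL, BQ); (NULL, NULL, BQ); (NULL, NULL, MT); (NULL, NULL, MT); (NULL, NULL, MT); (NULL, NULL, MT); (NULL, NULL, MT); (NULL, NULL, TH)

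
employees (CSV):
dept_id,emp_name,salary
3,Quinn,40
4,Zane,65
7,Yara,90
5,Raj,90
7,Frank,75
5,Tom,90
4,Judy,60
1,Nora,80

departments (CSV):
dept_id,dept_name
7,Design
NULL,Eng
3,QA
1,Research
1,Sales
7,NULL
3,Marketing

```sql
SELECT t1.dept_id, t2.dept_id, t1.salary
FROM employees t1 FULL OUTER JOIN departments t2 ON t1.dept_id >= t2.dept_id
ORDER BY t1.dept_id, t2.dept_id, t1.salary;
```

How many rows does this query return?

35

FULL OUTER JOIN keeps every row from both sides; unmatched rows get NULL for the other side's columns.
Matching on t1.dept_id >= t2.dept_id. A NULL in a compared column never satisfies the condition.
- t1 (dept_id=3) pairs with 4 row(s) of t2.
- t1 (dept_id=4) pairs with 4 row(s) of t2.
- t1 (dept_id=7) pairs with 6 row(s) of t2.
- t1 (dept_id=5) pairs with 4 row(s) of t2.
- t1 (dept_id=7) pairs with 6 row(s) of t2.
- t1 (dept_id=5) pairs with 4 row(s) of t2.
- t1 (dept_id=4) pairs with 4 row(s) of t2.
- t1 (dept_id=1) pairs with 2 row(s) of t2.
- 1 row(s) from t2 found no t1 partner → padded with NULL.
Total: 34 matched + 1 padded = 35 rows.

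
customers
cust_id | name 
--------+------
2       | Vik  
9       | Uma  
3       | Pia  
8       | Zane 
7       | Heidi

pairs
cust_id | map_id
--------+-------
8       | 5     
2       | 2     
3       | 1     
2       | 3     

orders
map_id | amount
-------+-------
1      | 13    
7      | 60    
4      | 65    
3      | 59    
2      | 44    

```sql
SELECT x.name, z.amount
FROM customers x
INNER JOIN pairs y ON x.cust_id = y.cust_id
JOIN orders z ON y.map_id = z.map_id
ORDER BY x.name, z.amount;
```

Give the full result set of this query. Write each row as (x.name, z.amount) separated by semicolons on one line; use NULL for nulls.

Step 1 — x INNER JOIN y on cust_id → 4 row(s).
Then INNER JOIN `orders z` on map_id: keep only rows whose y.map_id appears in z.

(Pia, 13); (Vik, 44); (Vik, 59)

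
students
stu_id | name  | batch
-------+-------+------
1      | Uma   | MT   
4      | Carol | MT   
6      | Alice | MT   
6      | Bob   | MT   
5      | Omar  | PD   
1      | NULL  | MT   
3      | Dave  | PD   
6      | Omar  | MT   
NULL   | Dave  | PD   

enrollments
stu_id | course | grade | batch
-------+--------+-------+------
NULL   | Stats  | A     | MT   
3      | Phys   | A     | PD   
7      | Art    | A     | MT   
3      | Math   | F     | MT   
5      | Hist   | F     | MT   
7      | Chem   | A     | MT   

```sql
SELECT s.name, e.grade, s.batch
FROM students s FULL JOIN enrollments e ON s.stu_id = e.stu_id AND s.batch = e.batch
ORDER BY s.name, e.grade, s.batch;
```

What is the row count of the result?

14

FULL OUTER JOIN keeps every row from both sides; unmatched rows get NULL for the other side's columns.
Matching on s.stu_id = e.stu_id AND s.batch = e.batch. A NULL in a compared column never satisfies the condition.
Matched pairs: 1; unmatched s rows kept: 8; unmatched e rows kept: 5.
Total: 1 matched + 13 padded = 14 rows.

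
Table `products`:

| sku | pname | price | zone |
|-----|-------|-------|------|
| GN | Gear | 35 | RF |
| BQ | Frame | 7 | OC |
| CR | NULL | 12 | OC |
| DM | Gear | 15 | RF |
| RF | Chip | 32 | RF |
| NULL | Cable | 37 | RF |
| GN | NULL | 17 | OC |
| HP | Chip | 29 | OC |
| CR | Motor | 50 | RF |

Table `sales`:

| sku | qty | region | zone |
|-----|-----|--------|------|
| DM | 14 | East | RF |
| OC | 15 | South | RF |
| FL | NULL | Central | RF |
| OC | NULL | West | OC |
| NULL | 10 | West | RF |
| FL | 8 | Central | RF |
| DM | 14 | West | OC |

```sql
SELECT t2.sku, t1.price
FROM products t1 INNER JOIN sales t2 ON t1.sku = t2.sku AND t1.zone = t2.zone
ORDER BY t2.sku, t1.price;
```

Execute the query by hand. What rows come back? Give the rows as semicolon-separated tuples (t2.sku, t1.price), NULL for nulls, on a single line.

INNER JOIN keeps only pairs where the ON condition holds.
Matching on t1.sku = t2.sku AND t1.zone = t2.zone. A NULL in a compared column never satisfies the condition.
Matched pairs: 1.

(DM, 15)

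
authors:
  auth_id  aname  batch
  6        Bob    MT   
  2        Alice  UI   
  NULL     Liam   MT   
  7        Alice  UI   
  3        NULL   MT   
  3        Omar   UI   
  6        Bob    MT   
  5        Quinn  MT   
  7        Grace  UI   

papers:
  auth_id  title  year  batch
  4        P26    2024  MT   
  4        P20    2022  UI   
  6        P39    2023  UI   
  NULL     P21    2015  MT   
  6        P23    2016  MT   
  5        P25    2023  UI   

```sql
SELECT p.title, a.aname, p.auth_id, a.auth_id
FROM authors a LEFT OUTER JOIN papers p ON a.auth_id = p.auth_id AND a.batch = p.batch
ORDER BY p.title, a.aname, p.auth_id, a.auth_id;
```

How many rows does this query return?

LEFT JOIN keeps every row from `authors`; unmatched rows get NULL for `papers`'s columns.
Matching on a.auth_id = p.auth_id AND a.batch = p.batch. A NULL in a compared column never satisfies the condition.
- auth_id=6, batch=MT: 1 matching p row(s), so 1 row(s) emitted.
- auth_id=2, batch=UI: no p row matches, row kept with p columns NULL.
- auth_id=NULL, batch=MT: no p row matches, row kept with p columns NULL.
- auth_id=7, batch=UI: no p row matches, row kept with p columns NULL.
- auth_id=3, batch=MT: no p row matches, row kept with p columns NULL.
- auth_id=3, batch=UI: no p row matches, row kept with p columns NULL.
- auth_id=6, batch=MT: 1 matching p row(s), so 1 row(s) emitted.
- auth_id=5, batch=MT: no p row matches, row kept with p columns NULL.
- auth_id=7, batch=UI: no p row matches, row kept with p columns NULL.
Total: 2 matched + 7 padded = 9 rows.

9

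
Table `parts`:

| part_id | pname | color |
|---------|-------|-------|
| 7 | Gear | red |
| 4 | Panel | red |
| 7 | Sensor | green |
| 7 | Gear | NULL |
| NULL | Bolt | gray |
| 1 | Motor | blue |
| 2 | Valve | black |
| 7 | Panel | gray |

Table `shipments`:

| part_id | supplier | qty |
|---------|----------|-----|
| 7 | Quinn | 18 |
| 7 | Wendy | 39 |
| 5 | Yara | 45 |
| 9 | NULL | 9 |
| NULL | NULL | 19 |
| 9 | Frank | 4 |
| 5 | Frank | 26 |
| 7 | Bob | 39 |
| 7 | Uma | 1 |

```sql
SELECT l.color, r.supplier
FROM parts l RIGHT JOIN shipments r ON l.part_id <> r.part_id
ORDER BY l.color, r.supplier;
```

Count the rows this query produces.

RIGHT JOIN keeps every row from `shipments`; unmatched rows get NULL for `parts`'s columns.
Matching on l.part_id <> r.part_id. A NULL in a compared column never satisfies the condition.
- l row (part_id=7): matches 4 r row(s) → 4 output row(s).
- l row (part_id=4): matches 8 r row(s) → 8 output row(s).
- l row (part_id=7): matches 4 r row(s) → 4 output row(s).
- l row (part_id=7): matches 4 r row(s) → 4 output row(s).
- l row (part_id=NULL): no match.
- l row (part_id=1): matches 8 r row(s) → 8 output row(s).
- l row (part_id=2): matches 8 r row(s) → 8 output row(s).
- l row (part_id=7): matches 4 r row(s) → 4 output row(s).
- plus 1 unmatched r row(s), each kept with NULL l columns.
Total: 40 matched + 1 padded = 41 rows.

41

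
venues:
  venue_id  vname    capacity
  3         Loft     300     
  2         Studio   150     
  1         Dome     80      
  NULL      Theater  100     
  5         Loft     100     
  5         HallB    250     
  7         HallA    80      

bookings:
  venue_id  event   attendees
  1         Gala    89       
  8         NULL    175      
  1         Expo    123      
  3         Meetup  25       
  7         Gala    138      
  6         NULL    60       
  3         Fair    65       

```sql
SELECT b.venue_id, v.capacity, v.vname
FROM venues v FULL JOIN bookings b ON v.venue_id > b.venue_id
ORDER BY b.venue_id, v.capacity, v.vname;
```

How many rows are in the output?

21

FULL OUTER JOIN keeps every row from both sides; unmatched rows get NULL for the other side's columns.
Matching on v.venue_id > b.venue_id. A NULL in a compared column never satisfies the condition.
Matched pairs: 17; unmatched v rows kept: 2; unmatched b rows kept: 2.
Total: 17 matched + 4 padded = 21 rows.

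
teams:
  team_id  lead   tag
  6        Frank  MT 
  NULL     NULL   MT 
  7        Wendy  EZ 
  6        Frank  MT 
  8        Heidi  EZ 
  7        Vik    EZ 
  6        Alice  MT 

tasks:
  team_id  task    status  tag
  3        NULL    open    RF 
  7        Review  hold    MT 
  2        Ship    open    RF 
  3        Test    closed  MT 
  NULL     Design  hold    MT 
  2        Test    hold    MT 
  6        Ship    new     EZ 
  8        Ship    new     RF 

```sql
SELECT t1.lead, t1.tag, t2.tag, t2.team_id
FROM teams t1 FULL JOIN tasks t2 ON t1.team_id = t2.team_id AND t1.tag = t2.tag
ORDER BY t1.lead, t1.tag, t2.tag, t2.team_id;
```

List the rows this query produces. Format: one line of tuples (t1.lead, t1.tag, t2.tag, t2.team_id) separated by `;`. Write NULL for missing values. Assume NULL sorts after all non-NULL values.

(Alice, MT, NULL, NULL); (Frank, MT, NULL, NULL); (Frank, MT, NULL, NULL); (Heidi, EZ, NULL, NULL); (Vik, EZ, NULL, NULL); (Wendy, EZ, NULL, NULL); (NULL, MT, NULL, NULL); (NULL, NULL, EZ, 6); (NULL, NULL, MT, 2); (NULL, NULL, MT, 3); (NULL, NULL, MT, 7); (NULL, NULL, MT, NULL); (NULL, NULL, RF, 2); (NULL, NULL, RF, 3); (NULL, NULL, RF, 8)

FULL OUTER JOIN keeps every row from both sides; unmatched rows get NULL for the other side's columns.
Matching on t1.team_id = t2.team_id AND t1.tag = t2.tag. A NULL in a compared column never satisfies the condition.
- t1 row (team_id=6, tag=MT): no match → kept, t2 columns NULL.
- t1 row (team_id=NULL, tag=MT): no match → kept, t2 columns NULL.
- t1 row (team_id=7, tag=EZ): no match → kept, t2 columns NULL.
- t1 row (team_id=6, tag=MT): no match → kept, t2 columns NULL.
- t1 row (team_id=8, tag=EZ): no match → kept, t2 columns NULL.
- t1 row (team_id=7, tag=EZ): no match → kept, t2 columns NULL.
- t1 row (team_id=6, tag=MT): no match → kept, t2 columns NULL.
- 8 t2 row(s) had no t1 match → kept, t1 columns NULL.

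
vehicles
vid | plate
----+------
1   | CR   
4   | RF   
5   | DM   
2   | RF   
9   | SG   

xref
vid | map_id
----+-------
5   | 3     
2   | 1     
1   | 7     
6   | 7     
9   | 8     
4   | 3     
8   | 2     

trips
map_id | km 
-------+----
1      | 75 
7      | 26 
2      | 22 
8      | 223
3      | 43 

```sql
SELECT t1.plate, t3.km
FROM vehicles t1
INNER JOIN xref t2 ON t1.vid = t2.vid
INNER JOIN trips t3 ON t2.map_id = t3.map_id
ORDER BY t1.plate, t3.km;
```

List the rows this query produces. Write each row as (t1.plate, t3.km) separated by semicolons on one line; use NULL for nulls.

(CR, 26); (DM, 43); (RF, 43); (RF, 75); (SG, 223)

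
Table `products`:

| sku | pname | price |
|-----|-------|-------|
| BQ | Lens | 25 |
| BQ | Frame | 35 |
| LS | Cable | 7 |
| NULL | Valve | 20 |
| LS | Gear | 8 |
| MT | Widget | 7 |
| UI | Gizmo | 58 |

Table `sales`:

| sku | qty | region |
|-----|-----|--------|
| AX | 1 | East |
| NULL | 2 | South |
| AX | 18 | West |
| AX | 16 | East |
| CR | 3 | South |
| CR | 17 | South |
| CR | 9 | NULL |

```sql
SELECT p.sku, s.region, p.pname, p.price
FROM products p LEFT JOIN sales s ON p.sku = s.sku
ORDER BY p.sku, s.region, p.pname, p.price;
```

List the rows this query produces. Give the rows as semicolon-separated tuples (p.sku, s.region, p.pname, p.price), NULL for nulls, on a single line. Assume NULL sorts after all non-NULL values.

(BQ, NULL, Frame, 35); (BQ, NULL, Lens, 25); (LS, NULL, Cable, 7); (LS, NULL, Gear, 8); (MT, NULL, Widget, 7); (UI, NULL, Gizmo, 58); (NULL, NULL, Valve, 20)

LEFT JOIN keeps every row from `products`; unmatched rows get NULL for `sales`'s columns.
Matching on p.sku = s.sku. A NULL in a compared column never satisfies the condition.
- p[0] sku=BQ → no match; kept with NULLs on the s side.
- p[1] sku=BQ → no match; kept with NULLs on the s side.
- p[2] sku=LS → no match; kept with NULLs on the s side.
- p[3] sku=NULL → no match; kept with NULLs on the s side.
- p[4] sku=LS → no match; kept with NULLs on the s side.
- p[5] sku=MT → no match; kept with NULLs on the s side.
- p[6] sku=UI → no match; kept with NULLs on the s side.
After projecting and ordering:
p.sku | s.region | p.pname | p.price
BQ | NULL | Frame | 35
BQ | NULL | Lens | 25
LS | NULL | Cable | 7
LS | NULL | Gear | 8
MT | NULL | Widget | 7
UI | NULL | Gizmo | 58
NULL | NULL | Valve | 20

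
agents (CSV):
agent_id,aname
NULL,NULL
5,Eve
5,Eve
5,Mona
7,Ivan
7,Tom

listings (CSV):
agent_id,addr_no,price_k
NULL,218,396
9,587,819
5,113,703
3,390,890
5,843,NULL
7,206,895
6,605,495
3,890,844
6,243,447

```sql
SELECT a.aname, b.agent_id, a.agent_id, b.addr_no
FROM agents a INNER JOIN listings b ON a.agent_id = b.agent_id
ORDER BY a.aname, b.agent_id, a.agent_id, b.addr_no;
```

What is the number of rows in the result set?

8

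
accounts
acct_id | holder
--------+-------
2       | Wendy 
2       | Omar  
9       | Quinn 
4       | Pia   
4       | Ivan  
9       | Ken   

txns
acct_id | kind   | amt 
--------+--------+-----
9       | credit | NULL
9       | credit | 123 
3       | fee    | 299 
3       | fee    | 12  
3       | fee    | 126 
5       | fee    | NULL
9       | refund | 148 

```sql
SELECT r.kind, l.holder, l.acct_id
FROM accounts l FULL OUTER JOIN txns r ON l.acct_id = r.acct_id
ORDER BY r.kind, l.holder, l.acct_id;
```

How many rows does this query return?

FULL OUTER JOIN keeps every row from both sides; unmatched rows get NULL for the other side's columns.
Matching on l.acct_id = r.acct_id.
Matched pairs: 6; unmatched l rows kept: 4; unmatched r rows kept: 4.
Total: 6 matched + 8 padded = 14 rows.

14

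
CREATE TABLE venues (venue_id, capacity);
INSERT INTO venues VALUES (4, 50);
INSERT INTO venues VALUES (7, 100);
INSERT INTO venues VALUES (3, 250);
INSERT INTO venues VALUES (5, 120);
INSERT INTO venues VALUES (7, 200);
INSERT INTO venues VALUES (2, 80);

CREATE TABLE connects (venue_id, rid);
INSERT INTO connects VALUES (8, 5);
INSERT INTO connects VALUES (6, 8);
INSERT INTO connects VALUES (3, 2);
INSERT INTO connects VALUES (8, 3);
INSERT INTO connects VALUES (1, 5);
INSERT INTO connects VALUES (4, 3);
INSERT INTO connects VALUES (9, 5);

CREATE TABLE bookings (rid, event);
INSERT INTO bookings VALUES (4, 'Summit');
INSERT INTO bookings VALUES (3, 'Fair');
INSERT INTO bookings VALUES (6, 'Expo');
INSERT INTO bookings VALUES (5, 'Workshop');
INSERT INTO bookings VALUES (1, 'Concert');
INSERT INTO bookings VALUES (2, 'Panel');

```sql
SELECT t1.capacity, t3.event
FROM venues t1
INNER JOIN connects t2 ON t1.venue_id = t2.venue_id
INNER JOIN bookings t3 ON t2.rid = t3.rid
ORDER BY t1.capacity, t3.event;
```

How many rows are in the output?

2

Evaluate left to right. First `venues t1 INNER JOIN connects t2` on venue_id: 2 row(s).
Then INNER JOIN `bookings t3` on rid: keep only rows whose t2.rid appears in t3.
Result: 2 row(s).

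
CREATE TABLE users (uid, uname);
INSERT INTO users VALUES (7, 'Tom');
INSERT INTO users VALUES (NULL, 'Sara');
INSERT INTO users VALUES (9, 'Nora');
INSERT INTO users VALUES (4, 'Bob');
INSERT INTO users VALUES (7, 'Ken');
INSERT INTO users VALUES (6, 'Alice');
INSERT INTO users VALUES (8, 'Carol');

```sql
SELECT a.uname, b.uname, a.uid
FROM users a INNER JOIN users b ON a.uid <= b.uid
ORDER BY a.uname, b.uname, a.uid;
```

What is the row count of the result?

22

INNER JOIN keeps only pairs where the ON condition holds.
Matching on a.uid <= b.uid. A NULL in a compared column never satisfies the condition.
Matched pairs: 22.
Total: 22 rows.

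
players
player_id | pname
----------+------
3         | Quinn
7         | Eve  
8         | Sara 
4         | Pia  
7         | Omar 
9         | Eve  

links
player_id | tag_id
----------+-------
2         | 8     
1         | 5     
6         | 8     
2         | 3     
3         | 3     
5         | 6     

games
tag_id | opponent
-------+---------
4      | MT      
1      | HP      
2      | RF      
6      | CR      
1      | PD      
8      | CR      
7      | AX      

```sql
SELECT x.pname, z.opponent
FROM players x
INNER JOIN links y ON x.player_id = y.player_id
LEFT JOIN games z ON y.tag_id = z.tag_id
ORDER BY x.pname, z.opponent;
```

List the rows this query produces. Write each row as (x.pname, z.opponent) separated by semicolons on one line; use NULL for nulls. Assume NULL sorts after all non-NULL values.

Step 1 — x INNER JOIN y on player_id → 1 row(s).
Then LEFT JOIN `games z` on tag_id: each of those 1 rows is kept; rows whose y.tag_id has no match in z get NULL for z's columns.

(Quinn, NULL)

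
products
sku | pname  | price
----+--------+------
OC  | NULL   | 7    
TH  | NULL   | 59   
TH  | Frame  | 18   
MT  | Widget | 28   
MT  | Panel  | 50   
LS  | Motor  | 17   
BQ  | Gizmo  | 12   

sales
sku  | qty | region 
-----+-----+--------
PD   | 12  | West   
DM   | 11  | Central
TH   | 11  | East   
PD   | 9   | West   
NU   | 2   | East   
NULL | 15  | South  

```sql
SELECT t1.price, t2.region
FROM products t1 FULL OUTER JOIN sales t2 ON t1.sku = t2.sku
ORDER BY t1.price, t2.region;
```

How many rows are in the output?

12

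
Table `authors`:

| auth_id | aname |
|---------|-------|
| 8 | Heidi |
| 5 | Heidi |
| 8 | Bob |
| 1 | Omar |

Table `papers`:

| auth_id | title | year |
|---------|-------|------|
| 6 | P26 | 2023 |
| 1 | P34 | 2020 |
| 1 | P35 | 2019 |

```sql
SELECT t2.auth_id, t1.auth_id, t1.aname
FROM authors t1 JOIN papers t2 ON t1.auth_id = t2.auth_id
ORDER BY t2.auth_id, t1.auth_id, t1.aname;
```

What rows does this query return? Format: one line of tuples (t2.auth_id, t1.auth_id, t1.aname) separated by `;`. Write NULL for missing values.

(1, 1, Omar); (1, 1, Omar)

INNER JOIN keeps only pairs where the ON condition holds.
Matching on t1.auth_id = t2.auth_id.
- t1[0] auth_id=8 → no match; dropped.
- t1[1] auth_id=5 → no match; dropped.
- t1[2] auth_id=8 → no match; dropped.
- t1[3] auth_id=1 → 2 match(es) in t2 → 2 row(s).
After projecting and ordering:
t2.auth_id | t1.auth_id | t1.aname
1 | 1 | Omar
1 | 1 | Omar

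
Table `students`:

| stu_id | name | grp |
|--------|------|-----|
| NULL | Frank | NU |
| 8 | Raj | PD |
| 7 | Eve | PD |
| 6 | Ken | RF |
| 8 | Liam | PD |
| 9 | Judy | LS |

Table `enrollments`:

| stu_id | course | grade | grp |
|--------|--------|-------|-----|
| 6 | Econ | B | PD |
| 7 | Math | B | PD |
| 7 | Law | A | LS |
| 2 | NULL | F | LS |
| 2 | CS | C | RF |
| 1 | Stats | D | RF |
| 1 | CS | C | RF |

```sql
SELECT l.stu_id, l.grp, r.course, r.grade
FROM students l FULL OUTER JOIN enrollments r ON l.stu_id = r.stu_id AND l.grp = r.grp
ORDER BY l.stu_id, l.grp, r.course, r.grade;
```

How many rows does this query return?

FULL OUTER JOIN keeps every row from both sides; unmatched rows get NULL for the other side's columns.
Matching on l.stu_id = r.stu_id AND l.grp = r.grp. A NULL in a compared column never satisfies the condition.
Matched pairs: 1; unmatched l rows kept: 5; unmatched r rows kept: 6.
Total: 1 matched + 11 padded = 12 rows.

12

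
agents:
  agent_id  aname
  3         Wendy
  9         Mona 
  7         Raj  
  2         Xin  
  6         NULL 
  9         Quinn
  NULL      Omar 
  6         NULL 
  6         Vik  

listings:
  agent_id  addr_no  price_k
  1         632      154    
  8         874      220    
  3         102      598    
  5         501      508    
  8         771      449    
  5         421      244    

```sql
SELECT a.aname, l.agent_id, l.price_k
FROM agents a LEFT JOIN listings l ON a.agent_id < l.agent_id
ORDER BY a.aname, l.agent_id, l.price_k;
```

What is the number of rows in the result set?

LEFT JOIN keeps every row from `agents`; unmatched rows get NULL for `listings`'s columns.
Matching on a.agent_id < l.agent_id. A NULL in a compared column never satisfies the condition.
Matched pairs: 17; unmatched a rows kept: 3.
Total: 17 matched + 3 padded = 20 rows.

20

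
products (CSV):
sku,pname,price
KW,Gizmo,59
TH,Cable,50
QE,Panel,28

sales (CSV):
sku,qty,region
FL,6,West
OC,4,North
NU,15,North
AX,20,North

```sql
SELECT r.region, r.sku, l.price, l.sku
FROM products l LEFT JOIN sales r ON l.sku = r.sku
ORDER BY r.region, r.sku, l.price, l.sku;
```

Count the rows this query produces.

LEFT JOIN keeps every row from `products`; unmatched rows get NULL for `sales`'s columns.
Matching on l.sku = r.sku.
- l[0] sku=KW → no match; kept with NULLs on the r side.
- l[1] sku=TH → no match; kept with NULLs on the r side.
- l[2] sku=QE → no match; kept with NULLs on the r side.
Total: 0 matched + 3 padded = 3 rows.

3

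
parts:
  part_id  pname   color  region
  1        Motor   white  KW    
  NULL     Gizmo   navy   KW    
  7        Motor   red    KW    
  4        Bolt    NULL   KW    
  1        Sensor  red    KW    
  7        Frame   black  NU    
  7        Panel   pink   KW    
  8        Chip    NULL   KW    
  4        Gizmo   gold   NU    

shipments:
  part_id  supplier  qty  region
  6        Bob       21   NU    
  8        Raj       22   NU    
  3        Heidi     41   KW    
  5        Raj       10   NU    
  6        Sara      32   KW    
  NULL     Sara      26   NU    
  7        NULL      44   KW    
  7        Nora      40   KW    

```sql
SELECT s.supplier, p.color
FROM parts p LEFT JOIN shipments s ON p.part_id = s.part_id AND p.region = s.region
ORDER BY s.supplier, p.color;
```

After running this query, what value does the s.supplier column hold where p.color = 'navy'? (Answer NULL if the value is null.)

NULL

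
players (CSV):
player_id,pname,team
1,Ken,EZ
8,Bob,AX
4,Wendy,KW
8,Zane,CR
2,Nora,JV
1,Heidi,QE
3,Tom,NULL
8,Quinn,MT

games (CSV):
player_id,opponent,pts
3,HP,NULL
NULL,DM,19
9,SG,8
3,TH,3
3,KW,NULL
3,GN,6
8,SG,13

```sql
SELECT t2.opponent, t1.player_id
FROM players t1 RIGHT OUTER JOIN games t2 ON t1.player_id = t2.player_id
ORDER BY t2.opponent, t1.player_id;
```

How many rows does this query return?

9

RIGHT JOIN keeps every row from `games`; unmatched rows get NULL for `players`'s columns.
Matching on t1.player_id = t2.player_id. A NULL in a compared column never satisfies the condition.
- t1[0] player_id=1 → no match.
- t1[1] player_id=8 → 1 match(es) in t2 → 1 row(s).
- t1[2] player_id=4 → no match.
- t1[3] player_id=8 → 1 match(es) in t2 → 1 row(s).
- t1[4] player_id=2 → no match.
- t1[5] player_id=1 → no match.
- t1[6] player_id=3 → 4 match(es) in t2 → 4 row(s).
- t1[7] player_id=8 → 1 match(es) in t2 → 1 row(s).
- 2 row(s) from t2 found no t1 partner → padded with NULL.
Total: 7 matched + 2 padded = 9 rows.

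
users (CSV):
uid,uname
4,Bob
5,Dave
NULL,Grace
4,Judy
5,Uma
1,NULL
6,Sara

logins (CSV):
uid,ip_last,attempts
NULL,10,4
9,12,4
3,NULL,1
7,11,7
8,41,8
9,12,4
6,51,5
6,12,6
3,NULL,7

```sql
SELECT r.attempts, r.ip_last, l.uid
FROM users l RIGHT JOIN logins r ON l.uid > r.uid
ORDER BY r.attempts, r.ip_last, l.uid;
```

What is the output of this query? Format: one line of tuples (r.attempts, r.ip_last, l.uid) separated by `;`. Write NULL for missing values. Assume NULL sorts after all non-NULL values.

(1, NULL, 4); (1, NULL, 4); (1, NULL, 5); (1, NULL, 5); (1, NULL, 6); (4, 10, NULL); (4, 12, NULL); (4, 12, NULL); (5, 51, NULL); (6, 12, NULL); (7, 11, NULL); (7, NULL, 4); (7, NULL, 4); (7, NULL, 5); (7, NULL, 5); (7, NULL, 6); (8, 41, NULL)

RIGHT JOIN keeps every row from `logins`; unmatched rows get NULL for `users`'s columns.
Matching on l.uid > r.uid. A NULL in a compared column never satisfies the condition.
Matched pairs: 10; unmatched r rows kept: 7.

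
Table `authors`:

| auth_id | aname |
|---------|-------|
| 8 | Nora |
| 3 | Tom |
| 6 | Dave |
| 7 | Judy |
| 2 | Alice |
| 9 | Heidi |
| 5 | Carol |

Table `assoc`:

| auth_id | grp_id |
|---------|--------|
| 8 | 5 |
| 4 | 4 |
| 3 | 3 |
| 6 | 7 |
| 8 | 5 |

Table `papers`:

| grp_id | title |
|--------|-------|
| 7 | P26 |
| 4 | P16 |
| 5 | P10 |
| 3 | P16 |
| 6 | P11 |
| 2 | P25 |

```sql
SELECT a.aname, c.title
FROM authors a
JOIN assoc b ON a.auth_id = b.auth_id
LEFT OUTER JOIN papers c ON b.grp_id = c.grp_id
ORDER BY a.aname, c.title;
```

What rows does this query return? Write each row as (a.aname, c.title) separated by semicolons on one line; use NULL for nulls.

(Dave, P26); (Nora, P10); (Nora, P10); (Tom, P16)

Evaluate left to right. First `authors a INNER JOIN assoc b` on auth_id: 4 row(s).
Then LEFT JOIN `papers c` on grp_id: each of those 4 rows is kept; rows whose b.grp_id has no match in c get NULL for c's columns.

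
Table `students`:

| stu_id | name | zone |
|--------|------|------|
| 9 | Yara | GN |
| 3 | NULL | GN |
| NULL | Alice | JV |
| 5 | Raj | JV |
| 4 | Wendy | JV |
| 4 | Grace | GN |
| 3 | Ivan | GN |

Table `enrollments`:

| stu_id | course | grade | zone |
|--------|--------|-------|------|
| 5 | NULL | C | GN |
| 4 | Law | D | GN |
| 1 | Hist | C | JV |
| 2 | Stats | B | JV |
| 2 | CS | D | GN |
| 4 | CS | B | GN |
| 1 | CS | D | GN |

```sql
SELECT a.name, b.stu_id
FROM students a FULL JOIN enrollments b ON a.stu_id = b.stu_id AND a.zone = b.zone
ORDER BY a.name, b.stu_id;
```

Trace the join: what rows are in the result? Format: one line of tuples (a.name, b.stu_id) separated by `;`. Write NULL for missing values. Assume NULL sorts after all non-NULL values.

FULL OUTER JOIN keeps every row from both sides; unmatched rows get NULL for the other side's columns.
Matching on a.stu_id = b.stu_id AND a.zone = b.zone. A NULL in a compared column never satisfies the condition.
- stu_id=9, zone=GN: no b row matches, row kept with b columns NULL.
- stu_id=3, zone=GN: no b row matches, row kept with b columns NULL.
- stu_id=NULL, zone=JV: no b row matches, row kept with b columns NULL.
- stu_id=5, zone=JV: no b row matches, row kept with b columns NULL.
- stu_id=4, zone=JV: no b row matches, row kept with b columns NULL.
- stu_id=4, zone=GN: 2 matching b row(s), so 2 row(s) emitted.
- stu_id=3, zone=GN: no b row matches, row kept with b columns NULL.
- 5 b row(s) had no a match → kept, a columns NULL.

(Alice, NULL); (Grace, 4); (Grace, 4); (Ivan, NULL); (Raj, NULL); (Wendy, NULL); (Yara, NULL); (NULL, 1); (NULL, 1); (NULL, 2); (NULL, 2); (NULL, 5); (NULL, NULL)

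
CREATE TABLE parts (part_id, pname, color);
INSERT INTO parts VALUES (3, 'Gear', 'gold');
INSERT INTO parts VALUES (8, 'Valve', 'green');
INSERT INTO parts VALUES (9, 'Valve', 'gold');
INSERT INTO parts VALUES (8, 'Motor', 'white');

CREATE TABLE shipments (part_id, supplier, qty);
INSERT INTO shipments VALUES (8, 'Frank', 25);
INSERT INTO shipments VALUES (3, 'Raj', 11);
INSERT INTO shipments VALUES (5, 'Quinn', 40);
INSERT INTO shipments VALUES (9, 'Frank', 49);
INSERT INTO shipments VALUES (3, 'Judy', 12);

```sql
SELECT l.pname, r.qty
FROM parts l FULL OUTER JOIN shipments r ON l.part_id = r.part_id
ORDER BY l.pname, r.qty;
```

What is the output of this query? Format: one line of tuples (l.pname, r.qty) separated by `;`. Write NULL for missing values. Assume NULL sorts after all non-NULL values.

(Gear, 11); (Gear, 12); (Motor, 25); (Valve, 25); (Valve, 49); (NULL, 40)

FULL OUTER JOIN keeps every row from both sides; unmatched rows get NULL for the other side's columns.
Matching on l.part_id = r.part_id.
- l row (part_id=3): matches 2 r row(s) → 2 output row(s).
- l row (part_id=8): matches 1 r row(s) → 1 output row(s).
- l row (part_id=9): matches 1 r row(s) → 1 output row(s).
- l row (part_id=8): matches 1 r row(s) → 1 output row(s).
- 1 row(s) from r found no l partner → padded with NULL.
After projecting and ordering:
l.pname | r.qty
Gear | 11
Gear | 12
Motor | 25
Valve | 25
Valve | 49
NULL | 40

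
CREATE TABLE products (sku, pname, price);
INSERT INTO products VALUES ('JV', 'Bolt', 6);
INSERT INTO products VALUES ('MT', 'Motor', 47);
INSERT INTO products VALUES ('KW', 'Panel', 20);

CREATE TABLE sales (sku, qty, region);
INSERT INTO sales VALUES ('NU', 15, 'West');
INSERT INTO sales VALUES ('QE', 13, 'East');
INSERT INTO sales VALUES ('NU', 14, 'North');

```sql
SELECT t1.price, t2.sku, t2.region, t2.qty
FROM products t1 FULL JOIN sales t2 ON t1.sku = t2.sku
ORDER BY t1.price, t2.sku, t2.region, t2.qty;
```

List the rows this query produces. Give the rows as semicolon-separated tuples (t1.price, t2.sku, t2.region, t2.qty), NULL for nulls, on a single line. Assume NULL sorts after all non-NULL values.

FULL OUTER JOIN keeps every row from both sides; unmatched rows get NULL for the other side's columns.
Matching on t1.sku = t2.sku.
Matched pairs: 0; unmatched t1 rows kept: 3; unmatched t2 rows kept: 3.

(6, NULL, NULL, NULL); (20, NULL, NULL, NULL); (47, NULL, NULL, NULL); (NULL, NU, North, 14); (NULL, NU, West, 15); (NULL, QE, East, 13)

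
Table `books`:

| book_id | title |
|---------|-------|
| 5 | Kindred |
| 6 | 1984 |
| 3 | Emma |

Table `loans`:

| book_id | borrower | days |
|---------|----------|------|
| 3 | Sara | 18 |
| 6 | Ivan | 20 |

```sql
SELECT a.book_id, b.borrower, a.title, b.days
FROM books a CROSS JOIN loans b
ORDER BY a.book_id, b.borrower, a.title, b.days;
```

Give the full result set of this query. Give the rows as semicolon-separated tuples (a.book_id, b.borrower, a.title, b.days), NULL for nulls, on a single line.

(3, Ivan, Emma, 20); (3, Sara, Emma, 18); (5, Ivan, Kindred, 20); (5, Sara, Kindred, 18); (6, Ivan, 1984, 20); (6, Sara, 1984, 18)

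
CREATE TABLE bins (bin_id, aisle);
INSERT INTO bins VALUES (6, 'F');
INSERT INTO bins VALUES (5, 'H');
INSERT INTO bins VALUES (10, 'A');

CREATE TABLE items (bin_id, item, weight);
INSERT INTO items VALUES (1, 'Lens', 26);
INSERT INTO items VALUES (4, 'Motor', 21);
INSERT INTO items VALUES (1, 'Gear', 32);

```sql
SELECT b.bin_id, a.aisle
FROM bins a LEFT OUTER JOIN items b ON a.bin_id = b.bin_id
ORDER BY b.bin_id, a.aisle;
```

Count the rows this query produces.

3

LEFT JOIN keeps every row from `bins`; unmatched rows get NULL for `items`'s columns.
Matching on a.bin_id = b.bin_id.
Matched pairs: 0; unmatched a rows kept: 3.
Total: 0 matched + 3 padded = 3 rows.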